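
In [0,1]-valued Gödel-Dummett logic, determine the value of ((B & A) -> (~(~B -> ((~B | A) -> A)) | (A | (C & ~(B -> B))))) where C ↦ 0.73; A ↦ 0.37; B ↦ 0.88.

1.00

(B & A) = min(0.88, 0.37) = 0.37
~B: Gödel ¬ of 0.88 = 0 (operand ≠ 0)
~B: Gödel ¬ of 0.88 = 0 (operand ≠ 0)
(~B | A) = max(0, 0.37) = 0.37
((~B | A) -> A): 0.37 ≤ 0.37, so result = 1
(~B -> ((~B | A) -> A)): 0 ≤ 1, so result = 1
~(~B -> ((~B | A) -> A)): Gödel ¬ of 1 = 0 (operand ≠ 0)
(B -> B): 0.88 ≤ 0.88, so result = 1
~(B -> B): Gödel ¬ of 1 = 0 (operand ≠ 0)
(C & ~(B -> B)) = min(0.73, 0) = 0
(A | (C & ~(B -> B))) = max(0.37, 0) = 0.37
(~(~B -> ((~B | A) -> A)) | (A | (C & ~(B -> B)))) = max(0, 0.37) = 0.37
((B & A) -> (~(~B -> ((~B | A) -> A)) | (A | (C & ~(B -> B))))): 0.37 ≤ 0.37, so result = 1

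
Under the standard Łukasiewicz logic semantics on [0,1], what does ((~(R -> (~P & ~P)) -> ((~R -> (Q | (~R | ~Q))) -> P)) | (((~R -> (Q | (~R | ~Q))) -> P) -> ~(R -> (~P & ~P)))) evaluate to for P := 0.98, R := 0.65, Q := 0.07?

1.00

~P: Łukasiewicz ¬ gives 1 − 0.98 = 0.02
~P: Łukasiewicz ¬ gives 1 − 0.98 = 0.02
(~P & ~P) = min(0.02, 0.02) = 0.02
(R -> (~P & ~P)): min(1, 1 − 0.65 + 0.02) = 0.37
~(R -> (~P & ~P)): Łukasiewicz ¬ gives 1 − 0.37 = 0.63
~R: Łukasiewicz ¬ gives 1 − 0.65 = 0.35
~R: Łukasiewicz ¬ gives 1 − 0.65 = 0.35
~Q: Łukasiewicz ¬ gives 1 − 0.07 = 0.93
(~R | ~Q) = max(0.35, 0.93) = 0.93
(Q | (~R | ~Q)) = max(0.07, 0.93) = 0.93
(~R -> (Q | (~R | ~Q))): min(1, 1 − 0.35 + 0.93) = 1
((~R -> (Q | (~R | ~Q))) -> P): min(1, 1 − 1 + 0.98) = 0.98
(~(R -> (~P & ~P)) -> ((~R -> (Q | (~R | ~Q))) -> P)): min(1, 1 − 0.63 + 0.98) = 1
~R: Łukasiewicz ¬ gives 1 − 0.65 = 0.35
~R: Łukasiewicz ¬ gives 1 − 0.65 = 0.35
~Q: Łukasiewicz ¬ gives 1 − 0.07 = 0.93
(~R | ~Q) = max(0.35, 0.93) = 0.93
(Q | (~R | ~Q)) = max(0.07, 0.93) = 0.93
(~R -> (Q | (~R | ~Q))): min(1, 1 − 0.35 + 0.93) = 1
((~R -> (Q | (~R | ~Q))) -> P): min(1, 1 − 1 + 0.98) = 0.98
~P: Łukasiewicz ¬ gives 1 − 0.98 = 0.02
~P: Łukasiewicz ¬ gives 1 − 0.98 = 0.02
(~P & ~P) = min(0.02, 0.02) = 0.02
(R -> (~P & ~P)): min(1, 1 − 0.65 + 0.02) = 0.37
~(R -> (~P & ~P)): Łukasiewicz ¬ gives 1 − 0.37 = 0.63
(((~R -> (Q | (~R | ~Q))) -> P) -> ~(R -> (~P & ~P))): min(1, 1 − 0.98 + 0.63) = 0.65
((~(R -> (~P & ~P)) -> ((~R -> (Q | (~R | ~Q))) -> P)) | (((~R -> (Q | (~R | ~Q))) -> P) -> ~(R -> (~P & ~P)))) = max(1, 0.65) = 1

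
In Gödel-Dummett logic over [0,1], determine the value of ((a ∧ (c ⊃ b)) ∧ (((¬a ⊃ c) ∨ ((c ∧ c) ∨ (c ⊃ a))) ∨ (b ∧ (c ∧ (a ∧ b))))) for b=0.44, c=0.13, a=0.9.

(c ⊃ b): 0.13 ≤ 0.44, so result = 1
(a ∧ (c ⊃ b)) = min(0.9, 1) = 0.9
¬a: Gödel ¬ of 0.9 = 0 (operand ≠ 0)
(¬a ⊃ c): 0 ≤ 0.13, so result = 1
(c ∧ c) = min(0.13, 0.13) = 0.13
(c ⊃ a): 0.13 ≤ 0.9, so result = 1
((c ∧ c) ∨ (c ⊃ a)) = max(0.13, 1) = 1
((¬a ⊃ c) ∨ ((c ∧ c) ∨ (c ⊃ a))) = max(1, 1) = 1
(a ∧ b) = min(0.9, 0.44) = 0.44
(c ∧ (a ∧ b)) = min(0.13, 0.44) = 0.13
(b ∧ (c ∧ (a ∧ b))) = min(0.44, 0.13) = 0.13
(((¬a ⊃ c) ∨ ((c ∧ c) ∨ (c ⊃ a))) ∨ (b ∧ (c ∧ (a ∧ b)))) = max(1, 0.13) = 1
((a ∧ (c ⊃ b)) ∧ (((¬a ⊃ c) ∨ ((c ∧ c) ∨ (c ⊃ a))) ∨ (b ∧ (c ∧ (a ∧ b))))) = min(0.9, 1) = 0.9

0.90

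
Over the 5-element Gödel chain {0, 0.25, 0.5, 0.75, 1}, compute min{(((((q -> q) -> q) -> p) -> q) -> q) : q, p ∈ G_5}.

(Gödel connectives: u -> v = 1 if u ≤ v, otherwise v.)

The minimum is attained at q = 0.25, p = 0:
  (q -> q): 0.25 ≤ 0.25, so result = 1
  ((q -> q) -> q): 1 > 0.25, so result = 0.25
  (((q -> q) -> q) -> p): 0.25 > 0, so result = 0
  ((((q -> q) -> q) -> p) -> q): 0 ≤ 0.25, so result = 1
  (((((q -> q) -> q) -> p) -> q) -> q): 1 > 0.25, so result = 0.25
Checking all 25 assignments confirms none give a value below 0.25.

0.25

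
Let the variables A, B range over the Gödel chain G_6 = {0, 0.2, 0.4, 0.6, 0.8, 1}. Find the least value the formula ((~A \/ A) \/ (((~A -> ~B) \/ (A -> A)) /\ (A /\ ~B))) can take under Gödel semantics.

The minimum is attained at A = 0.2, B = 0:
  ~A: Gödel ¬ of 0.2 = 0 (operand ≠ 0)
  (~A \/ A) = max(0, 0.2) = 0.2
  ~A: Gödel ¬ of 0.2 = 0 (operand ≠ 0)
  ~B: Gödel ¬ of 0 = 1 (operand is 0)
  (~A -> ~B): 0 ≤ 1, so result = 1
  (A -> A): 0.2 ≤ 0.2, so result = 1
  ((~A -> ~B) \/ (A -> A)) = max(1, 1) = 1
  ~B: Gödel ¬ of 0 = 1 (operand is 0)
  (A /\ ~B) = min(0.2, 1) = 0.2
  (((~A -> ~B) \/ (A -> A)) /\ (A /\ ~B)) = min(1, 0.2) = 0.2
  ((~A \/ A) \/ (((~A -> ~B) \/ (A -> A)) /\ (A /\ ~B))) = max(0.2, 0.2) = 0.2
Checking all 36 assignments confirms none give a value below 0.20.

0.20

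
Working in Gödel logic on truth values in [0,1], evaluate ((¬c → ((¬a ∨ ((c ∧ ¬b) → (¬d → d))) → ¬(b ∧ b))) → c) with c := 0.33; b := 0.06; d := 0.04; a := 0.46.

¬c: Gödel ¬ of 0.33 = 0 (operand ≠ 0)
¬a: Gödel ¬ of 0.46 = 0 (operand ≠ 0)
¬b: Gödel ¬ of 0.06 = 0 (operand ≠ 0)
(c ∧ ¬b) = min(0.33, 0) = 0
¬d: Gödel ¬ of 0.04 = 0 (operand ≠ 0)
(¬d → d): 0 ≤ 0.04, so result = 1
((c ∧ ¬b) → (¬d → d)): 0 ≤ 1, so result = 1
(¬a ∨ ((c ∧ ¬b) → (¬d → d))) = max(0, 1) = 1
(b ∧ b) = min(0.06, 0.06) = 0.06
¬(b ∧ b): Gödel ¬ of 0.06 = 0 (operand ≠ 0)
((¬a ∨ ((c ∧ ¬b) → (¬d → d))) → ¬(b ∧ b)): 1 > 0, so result = 0
(¬c → ((¬a ∨ ((c ∧ ¬b) → (¬d → d))) → ¬(b ∧ b))): 0 ≤ 0, so result = 1
((¬c → ((¬a ∨ ((c ∧ ¬b) → (¬d → d))) → ¬(b ∧ b))) → c): 1 > 0.33, so result = 0.33

0.33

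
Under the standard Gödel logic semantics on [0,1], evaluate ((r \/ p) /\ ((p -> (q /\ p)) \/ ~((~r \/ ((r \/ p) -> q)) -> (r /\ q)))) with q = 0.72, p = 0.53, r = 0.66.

0.66

(r \/ p) = max(0.66, 0.53) = 0.66
(q /\ p) = min(0.72, 0.53) = 0.53
(p -> (q /\ p)): 0.53 ≤ 0.53, so result = 1
~r: Gödel ¬ of 0.66 = 0 (operand ≠ 0)
(r \/ p) = max(0.66, 0.53) = 0.66
((r \/ p) -> q): 0.66 ≤ 0.72, so result = 1
(~r \/ ((r \/ p) -> q)) = max(0, 1) = 1
(r /\ q) = min(0.66, 0.72) = 0.66
((~r \/ ((r \/ p) -> q)) -> (r /\ q)): 1 > 0.66, so result = 0.66
~((~r \/ ((r \/ p) -> q)) -> (r /\ q)): Gödel ¬ of 0.66 = 0 (operand ≠ 0)
((p -> (q /\ p)) \/ ~((~r \/ ((r \/ p) -> q)) -> (r /\ q))) = max(1, 0) = 1
((r \/ p) /\ ((p -> (q /\ p)) \/ ~((~r \/ ((r \/ p) -> q)) -> (r /\ q)))) = min(0.66, 1) = 0.66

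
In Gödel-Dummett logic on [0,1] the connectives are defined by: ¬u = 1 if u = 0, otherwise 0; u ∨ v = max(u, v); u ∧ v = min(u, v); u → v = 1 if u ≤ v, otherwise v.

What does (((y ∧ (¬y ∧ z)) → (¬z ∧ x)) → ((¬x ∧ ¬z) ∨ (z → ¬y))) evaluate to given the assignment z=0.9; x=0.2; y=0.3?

¬y: Gödel ¬ of 0.3 = 0 (operand ≠ 0)
(¬y ∧ z) = min(0, 0.9) = 0
(y ∧ (¬y ∧ z)) = min(0.3, 0) = 0
¬z: Gödel ¬ of 0.9 = 0 (operand ≠ 0)
(¬z ∧ x) = min(0, 0.2) = 0
((y ∧ (¬y ∧ z)) → (¬z ∧ x)): 0 ≤ 0, so result = 1
¬x: Gödel ¬ of 0.2 = 0 (operand ≠ 0)
¬z: Gödel ¬ of 0.9 = 0 (operand ≠ 0)
(¬x ∧ ¬z) = min(0, 0) = 0
¬y: Gödel ¬ of 0.3 = 0 (operand ≠ 0)
(z → ¬y): 0.9 > 0, so result = 0
((¬x ∧ ¬z) ∨ (z → ¬y)) = max(0, 0) = 0
(((y ∧ (¬y ∧ z)) → (¬z ∧ x)) → ((¬x ∧ ¬z) ∨ (z → ¬y))): 1 > 0, so result = 0

0.00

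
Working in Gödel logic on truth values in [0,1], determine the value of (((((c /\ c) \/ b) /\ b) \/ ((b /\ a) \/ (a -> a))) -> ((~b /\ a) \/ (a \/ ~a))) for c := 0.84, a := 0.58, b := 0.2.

0.58

(c /\ c) = min(0.84, 0.84) = 0.84
((c /\ c) \/ b) = max(0.84, 0.2) = 0.84
(((c /\ c) \/ b) /\ b) = min(0.84, 0.2) = 0.2
(b /\ a) = min(0.2, 0.58) = 0.2
(a -> a): 0.58 ≤ 0.58, so result = 1
((b /\ a) \/ (a -> a)) = max(0.2, 1) = 1
((((c /\ c) \/ b) /\ b) \/ ((b /\ a) \/ (a -> a))) = max(0.2, 1) = 1
~b: Gödel ¬ of 0.2 = 0 (operand ≠ 0)
(~b /\ a) = min(0, 0.58) = 0
~a: Gödel ¬ of 0.58 = 0 (operand ≠ 0)
(a \/ ~a) = max(0.58, 0) = 0.58
((~b /\ a) \/ (a \/ ~a)) = max(0, 0.58) = 0.58
(((((c /\ c) \/ b) /\ b) \/ ((b /\ a) \/ (a -> a))) -> ((~b /\ a) \/ (a \/ ~a))): 1 > 0.58, so result = 0.58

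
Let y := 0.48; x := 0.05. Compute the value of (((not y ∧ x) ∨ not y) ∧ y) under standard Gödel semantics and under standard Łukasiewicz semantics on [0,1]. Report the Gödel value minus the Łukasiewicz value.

-0.48

Gödel evaluation:
  not y: Gödel ¬ of 0.48 = 0 (operand ≠ 0)
  (not y ∧ x) = min(0, 0.05) = 0
  not y: Gödel ¬ of 0.48 = 0 (operand ≠ 0)
  ((not y ∧ x) ∨ not y) = max(0, 0) = 0
  (((not y ∧ x) ∨ not y) ∧ y) = min(0, 0.48) = 0
  Gödel value = 0
Łukasiewicz evaluation:
  not y: Łukasiewicz ¬ gives 1 − 0.48 = 0.52
  (not y ∧ x) = min(0.52, 0.05) = 0.05
  not y: Łukasiewicz ¬ gives 1 − 0.48 = 0.52
  ((not y ∧ x) ∨ not y) = max(0.05, 0.52) = 0.52
  (((not y ∧ x) ∨ not y) ∧ y) = min(0.52, 0.48) = 0.48
  Łukasiewicz value = 0.48
Difference: 0 − 0.48 = -0.48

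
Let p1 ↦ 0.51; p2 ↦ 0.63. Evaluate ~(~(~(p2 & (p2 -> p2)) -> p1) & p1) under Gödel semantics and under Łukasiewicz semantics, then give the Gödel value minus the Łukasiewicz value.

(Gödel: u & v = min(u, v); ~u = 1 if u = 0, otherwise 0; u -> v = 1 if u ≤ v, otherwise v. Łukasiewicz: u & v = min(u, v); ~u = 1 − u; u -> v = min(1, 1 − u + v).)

0.00

Gödel evaluation:
  (p2 -> p2): 0.63 ≤ 0.63, so result = 1
  (p2 & (p2 -> p2)) = min(0.63, 1) = 0.63
  ~(p2 & (p2 -> p2)): Gödel ¬ of 0.63 = 0 (operand ≠ 0)
  (~(p2 & (p2 -> p2)) -> p1): 0 ≤ 0.51, so result = 1
  ~(~(p2 & (p2 -> p2)) -> p1): Gödel ¬ of 1 = 0 (operand ≠ 0)
  (~(~(p2 & (p2 -> p2)) -> p1) & p1) = min(0, 0.51) = 0
  ~(~(~(p2 & (p2 -> p2)) -> p1) & p1): Gödel ¬ of 0 = 1 (operand is 0)
  Gödel value = 1
Łukasiewicz evaluation:
  (p2 -> p2): min(1, 1 − 0.63 + 0.63) = 1
  (p2 & (p2 -> p2)) = min(0.63, 1) = 0.63
  ~(p2 & (p2 -> p2)): Łukasiewicz ¬ gives 1 − 0.63 = 0.37
  (~(p2 & (p2 -> p2)) -> p1): min(1, 1 − 0.37 + 0.51) = 1
  ~(~(p2 & (p2 -> p2)) -> p1): Łukasiewicz ¬ gives 1 − 1 = 0
  (~(~(p2 & (p2 -> p2)) -> p1) & p1) = min(0, 0.51) = 0
  ~(~(~(p2 & (p2 -> p2)) -> p1) & p1): Łukasiewicz ¬ gives 1 − 0 = 1
  Łukasiewicz value = 1
Difference: 1 − 1 = 0.00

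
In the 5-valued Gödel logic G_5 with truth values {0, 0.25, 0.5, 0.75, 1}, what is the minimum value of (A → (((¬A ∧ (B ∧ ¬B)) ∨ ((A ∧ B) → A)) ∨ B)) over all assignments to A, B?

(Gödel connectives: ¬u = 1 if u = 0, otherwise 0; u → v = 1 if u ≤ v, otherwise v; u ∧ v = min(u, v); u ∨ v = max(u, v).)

Every assignment gives 1. For instance at A = 0, B = 0:
  ¬A: Gödel ¬ of 0 = 1 (operand is 0)
  ¬B: Gödel ¬ of 0 = 1 (operand is 0)
  (B ∧ ¬B) = min(0, 1) = 0
  (¬A ∧ (B ∧ ¬B)) = min(1, 0) = 0
  (A ∧ B) = min(0, 0) = 0
  ((A ∧ B) → A): 0 ≤ 0, so result = 1
  ((¬A ∧ (B ∧ ¬B)) ∨ ((A ∧ B) → A)) = max(0, 1) = 1
  (((¬A ∧ (B ∧ ¬B)) ∨ ((A ∧ B) → A)) ∨ B) = max(1, 0) = 1
  (A → (((¬A ∧ (B ∧ ¬B)) ∨ ((A ∧ B) → A)) ∨ B)): 0 ≤ 1, so result = 1
All 25 assignments give value 1 — the formula is a G_5-tautology.

1.00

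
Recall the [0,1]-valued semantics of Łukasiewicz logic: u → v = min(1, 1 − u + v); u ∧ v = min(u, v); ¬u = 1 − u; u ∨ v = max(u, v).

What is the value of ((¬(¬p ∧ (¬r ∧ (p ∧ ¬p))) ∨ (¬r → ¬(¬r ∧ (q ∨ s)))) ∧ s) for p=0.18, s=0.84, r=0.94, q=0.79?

¬p: Łukasiewicz ¬ gives 1 − 0.18 = 0.82
¬r: Łukasiewicz ¬ gives 1 − 0.94 = 0.06
¬p: Łukasiewicz ¬ gives 1 − 0.18 = 0.82
(p ∧ ¬p) = min(0.18, 0.82) = 0.18
(¬r ∧ (p ∧ ¬p)) = min(0.06, 0.18) = 0.06
(¬p ∧ (¬r ∧ (p ∧ ¬p))) = min(0.82, 0.06) = 0.06
¬(¬p ∧ (¬r ∧ (p ∧ ¬p))): Łukasiewicz ¬ gives 1 − 0.06 = 0.94
¬r: Łukasiewicz ¬ gives 1 − 0.94 = 0.06
¬r: Łukasiewicz ¬ gives 1 − 0.94 = 0.06
(q ∨ s) = max(0.79, 0.84) = 0.84
(¬r ∧ (q ∨ s)) = min(0.06, 0.84) = 0.06
¬(¬r ∧ (q ∨ s)): Łukasiewicz ¬ gives 1 − 0.06 = 0.94
(¬r → ¬(¬r ∧ (q ∨ s))): min(1, 1 − 0.06 + 0.94) = 1
(¬(¬p ∧ (¬r ∧ (p ∧ ¬p))) ∨ (¬r → ¬(¬r ∧ (q ∨ s)))) = max(0.94, 1) = 1
((¬(¬p ∧ (¬r ∧ (p ∧ ¬p))) ∨ (¬r → ¬(¬r ∧ (q ∨ s)))) ∧ s) = min(1, 0.84) = 0.84

0.84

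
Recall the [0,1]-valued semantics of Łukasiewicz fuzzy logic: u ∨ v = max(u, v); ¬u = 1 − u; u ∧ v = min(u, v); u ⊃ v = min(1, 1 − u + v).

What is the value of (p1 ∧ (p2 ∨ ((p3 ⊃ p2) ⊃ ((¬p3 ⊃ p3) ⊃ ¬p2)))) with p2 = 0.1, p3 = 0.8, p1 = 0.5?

0.50

(p3 ⊃ p2): min(1, 1 − 0.8 + 0.1) = 0.3
¬p3: Łukasiewicz ¬ gives 1 − 0.8 = 0.2
(¬p3 ⊃ p3): min(1, 1 − 0.2 + 0.8) = 1
¬p2: Łukasiewicz ¬ gives 1 − 0.1 = 0.9
((¬p3 ⊃ p3) ⊃ ¬p2): min(1, 1 − 1 + 0.9) = 0.9
((p3 ⊃ p2) ⊃ ((¬p3 ⊃ p3) ⊃ ¬p2)): min(1, 1 − 0.3 + 0.9) = 1
(p2 ∨ ((p3 ⊃ p2) ⊃ ((¬p3 ⊃ p3) ⊃ ¬p2))) = max(0.1, 1) = 1
(p1 ∧ (p2 ∨ ((p3 ⊃ p2) ⊃ ((¬p3 ⊃ p3) ⊃ ¬p2)))) = min(0.5, 1) = 0.5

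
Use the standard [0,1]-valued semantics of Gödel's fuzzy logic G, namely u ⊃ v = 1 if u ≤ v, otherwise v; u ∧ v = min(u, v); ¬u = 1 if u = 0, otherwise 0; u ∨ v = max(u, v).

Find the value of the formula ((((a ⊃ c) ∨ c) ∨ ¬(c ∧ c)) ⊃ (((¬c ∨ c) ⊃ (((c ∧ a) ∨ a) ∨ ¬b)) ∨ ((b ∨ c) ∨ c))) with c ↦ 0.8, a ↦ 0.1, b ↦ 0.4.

0.80

(a ⊃ c): 0.1 ≤ 0.8, so result = 1
((a ⊃ c) ∨ c) = max(1, 0.8) = 1
(c ∧ c) = min(0.8, 0.8) = 0.8
¬(c ∧ c): Gödel ¬ of 0.8 = 0 (operand ≠ 0)
(((a ⊃ c) ∨ c) ∨ ¬(c ∧ c)) = max(1, 0) = 1
¬c: Gödel ¬ of 0.8 = 0 (operand ≠ 0)
(¬c ∨ c) = max(0, 0.8) = 0.8
(c ∧ a) = min(0.8, 0.1) = 0.1
((c ∧ a) ∨ a) = max(0.1, 0.1) = 0.1
¬b: Gödel ¬ of 0.4 = 0 (operand ≠ 0)
(((c ∧ a) ∨ a) ∨ ¬b) = max(0.1, 0) = 0.1
((¬c ∨ c) ⊃ (((c ∧ a) ∨ a) ∨ ¬b)): 0.8 > 0.1, so result = 0.1
(b ∨ c) = max(0.4, 0.8) = 0.8
((b ∨ c) ∨ c) = max(0.8, 0.8) = 0.8
(((¬c ∨ c) ⊃ (((c ∧ a) ∨ a) ∨ ¬b)) ∨ ((b ∨ c) ∨ c)) = max(0.1, 0.8) = 0.8
((((a ⊃ c) ∨ c) ∨ ¬(c ∧ c)) ⊃ (((¬c ∨ c) ⊃ (((c ∧ a) ∨ a) ∨ ¬b)) ∨ ((b ∨ c) ∨ c))): 1 > 0.8, so result = 0.8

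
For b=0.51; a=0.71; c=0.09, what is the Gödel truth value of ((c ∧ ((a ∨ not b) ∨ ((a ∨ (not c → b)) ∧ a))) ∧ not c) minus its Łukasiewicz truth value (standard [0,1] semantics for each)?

Gödel evaluation:
  not b: Gödel ¬ of 0.51 = 0 (operand ≠ 0)
  (a ∨ not b) = max(0.71, 0) = 0.71
  not c: Gödel ¬ of 0.09 = 0 (operand ≠ 0)
  (not c → b): 0 ≤ 0.51, so result = 1
  (a ∨ (not c → b)) = max(0.71, 1) = 1
  ((a ∨ (not c → b)) ∧ a) = min(1, 0.71) = 0.71
  ((a ∨ not b) ∨ ((a ∨ (not c → b)) ∧ a)) = max(0.71, 0.71) = 0.71
  (c ∧ ((a ∨ not b) ∨ ((a ∨ (not c → b)) ∧ a))) = min(0.09, 0.71) = 0.09
  not c: Gödel ¬ of 0.09 = 0 (operand ≠ 0)
  ((c ∧ ((a ∨ not b) ∨ ((a ∨ (not c → b)) ∧ a))) ∧ not c) = min(0.09, 0) = 0
  Gödel value = 0
Łukasiewicz evaluation:
  not b: Łukasiewicz ¬ gives 1 − 0.51 = 0.49
  (a ∨ not b) = max(0.71, 0.49) = 0.71
  not c: Łukasiewicz ¬ gives 1 − 0.09 = 0.91
  (not c → b): min(1, 1 − 0.91 + 0.51) = 0.6
  (a ∨ (not c → b)) = max(0.71, 0.6) = 0.71
  ((a ∨ (not c → b)) ∧ a) = min(0.71, 0.71) = 0.71
  ((a ∨ not b) ∨ ((a ∨ (not c → b)) ∧ a)) = max(0.71, 0.71) = 0.71
  (c ∧ ((a ∨ not b) ∨ ((a ∨ (not c → b)) ∧ a))) = min(0.09, 0.71) = 0.09
  not c: Łukasiewicz ¬ gives 1 − 0.09 = 0.91
  ((c ∧ ((a ∨ not b) ∨ ((a ∨ (not c → b)) ∧ a))) ∧ not c) = min(0.09, 0.91) = 0.09
  Łukasiewicz value = 0.09
Difference: 0 − 0.09 = -0.09

-0.09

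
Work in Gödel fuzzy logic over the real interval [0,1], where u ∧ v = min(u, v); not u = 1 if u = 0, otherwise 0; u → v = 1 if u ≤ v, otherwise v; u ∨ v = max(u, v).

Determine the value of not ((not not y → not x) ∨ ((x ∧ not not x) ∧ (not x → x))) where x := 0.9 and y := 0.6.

0.00

not y: Gödel ¬ of 0.6 = 0 (operand ≠ 0)
not not y: Gödel ¬ of 0 = 1 (operand is 0)
not x: Gödel ¬ of 0.9 = 0 (operand ≠ 0)
(not not y → not x): 1 > 0, so result = 0
not x: Gödel ¬ of 0.9 = 0 (operand ≠ 0)
not not x: Gödel ¬ of 0 = 1 (operand is 0)
(x ∧ not not x) = min(0.9, 1) = 0.9
not x: Gödel ¬ of 0.9 = 0 (operand ≠ 0)
(not x → x): 0 ≤ 0.9, so result = 1
((x ∧ not not x) ∧ (not x → x)) = min(0.9, 1) = 0.9
((not not y → not x) ∨ ((x ∧ not not x) ∧ (not x → x))) = max(0, 0.9) = 0.9
not ((not not y → not x) ∨ ((x ∧ not not x) ∧ (not x → x))): Gödel ¬ of 0.9 = 0 (operand ≠ 0)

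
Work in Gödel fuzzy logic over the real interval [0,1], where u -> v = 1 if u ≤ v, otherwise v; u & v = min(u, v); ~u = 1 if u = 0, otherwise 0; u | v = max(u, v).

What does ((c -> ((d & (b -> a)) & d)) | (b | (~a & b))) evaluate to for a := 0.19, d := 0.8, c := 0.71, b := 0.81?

0.81

(b -> a): 0.81 > 0.19, so result = 0.19
(d & (b -> a)) = min(0.8, 0.19) = 0.19
((d & (b -> a)) & d) = min(0.19, 0.8) = 0.19
(c -> ((d & (b -> a)) & d)): 0.71 > 0.19, so result = 0.19
~a: Gödel ¬ of 0.19 = 0 (operand ≠ 0)
(~a & b) = min(0, 0.81) = 0
(b | (~a & b)) = max(0.81, 0) = 0.81
((c -> ((d & (b -> a)) & d)) | (b | (~a & b))) = max(0.19, 0.81) = 0.81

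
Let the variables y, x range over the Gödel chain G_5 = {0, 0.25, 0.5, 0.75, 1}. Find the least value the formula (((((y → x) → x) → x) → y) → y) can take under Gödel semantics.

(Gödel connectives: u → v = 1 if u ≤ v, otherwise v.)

0.25

The minimum is attained at y = 0.25, x = 0:
  (y → x): 0.25 > 0, so result = 0
  ((y → x) → x): 0 ≤ 0, so result = 1
  (((y → x) → x) → x): 1 > 0, so result = 0
  ((((y → x) → x) → x) → y): 0 ≤ 0.25, so result = 1
  (((((y → x) → x) → x) → y) → y): 1 > 0.25, so result = 0.25
Checking all 25 assignments confirms none give a value below 0.25.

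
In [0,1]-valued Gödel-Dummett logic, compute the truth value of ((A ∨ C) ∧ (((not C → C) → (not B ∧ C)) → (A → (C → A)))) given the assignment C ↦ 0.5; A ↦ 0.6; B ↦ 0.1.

(A ∨ C) = max(0.6, 0.5) = 0.6
not C: Gödel ¬ of 0.5 = 0 (operand ≠ 0)
(not C → C): 0 ≤ 0.5, so result = 1
not B: Gödel ¬ of 0.1 = 0 (operand ≠ 0)
(not B ∧ C) = min(0, 0.5) = 0
((not C → C) → (not B ∧ C)): 1 > 0, so result = 0
(C → A): 0.5 ≤ 0.6, so result = 1
(A → (C → A)): 0.6 ≤ 1, so result = 1
(((not C → C) → (not B ∧ C)) → (A → (C → A))): 0 ≤ 1, so result = 1
((A ∨ C) ∧ (((not C → C) → (not B ∧ C)) → (A → (C → A)))) = min(0.6, 1) = 0.6

0.60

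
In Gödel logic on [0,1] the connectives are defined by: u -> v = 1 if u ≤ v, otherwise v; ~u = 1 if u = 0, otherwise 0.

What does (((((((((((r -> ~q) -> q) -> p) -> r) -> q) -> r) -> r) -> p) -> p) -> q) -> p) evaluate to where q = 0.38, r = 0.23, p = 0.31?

0.31

~q: Gödel ¬ of 0.38 = 0 (operand ≠ 0)
(r -> ~q): 0.23 > 0, so result = 0
((r -> ~q) -> q): 0 ≤ 0.38, so result = 1
(((r -> ~q) -> q) -> p): 1 > 0.31, so result = 0.31
((((r -> ~q) -> q) -> p) -> r): 0.31 > 0.23, so result = 0.23
(((((r -> ~q) -> q) -> p) -> r) -> q): 0.23 ≤ 0.38, so result = 1
((((((r -> ~q) -> q) -> p) -> r) -> q) -> r): 1 > 0.23, so result = 0.23
(((((((r -> ~q) -> q) -> p) -> r) -> q) -> r) -> r): 0.23 ≤ 0.23, so result = 1
((((((((r -> ~q) -> q) -> p) -> r) -> q) -> r) -> r) -> p): 1 > 0.31, so result = 0.31
(((((((((r -> ~q) -> q) -> p) -> r) -> q) -> r) -> r) -> p) -> p): 0.31 ≤ 0.31, so result = 1
((((((((((r -> ~q) -> q) -> p) -> r) -> q) -> r) -> r) -> p) -> p) -> q): 1 > 0.38, so result = 0.38
(((((((((((r -> ~q) -> q) -> p) -> r) -> q) -> r) -> r) -> p) -> p) -> q) -> p): 0.38 > 0.31, so result = 0.31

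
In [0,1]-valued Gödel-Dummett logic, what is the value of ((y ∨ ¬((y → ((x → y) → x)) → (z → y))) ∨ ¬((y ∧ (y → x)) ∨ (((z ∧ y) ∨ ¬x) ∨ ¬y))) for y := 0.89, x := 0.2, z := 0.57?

0.89

(x → y): 0.2 ≤ 0.89, so result = 1
((x → y) → x): 1 > 0.2, so result = 0.2
(y → ((x → y) → x)): 0.89 > 0.2, so result = 0.2
(z → y): 0.57 ≤ 0.89, so result = 1
((y → ((x → y) → x)) → (z → y)): 0.2 ≤ 1, so result = 1
¬((y → ((x → y) → x)) → (z → y)): Gödel ¬ of 1 = 0 (operand ≠ 0)
(y ∨ ¬((y → ((x → y) → x)) → (z → y))) = max(0.89, 0) = 0.89
(y → x): 0.89 > 0.2, so result = 0.2
(y ∧ (y → x)) = min(0.89, 0.2) = 0.2
(z ∧ y) = min(0.57, 0.89) = 0.57
¬x: Gödel ¬ of 0.2 = 0 (operand ≠ 0)
((z ∧ y) ∨ ¬x) = max(0.57, 0) = 0.57
¬y: Gödel ¬ of 0.89 = 0 (operand ≠ 0)
(((z ∧ y) ∨ ¬x) ∨ ¬y) = max(0.57, 0) = 0.57
((y ∧ (y → x)) ∨ (((z ∧ y) ∨ ¬x) ∨ ¬y)) = max(0.2, 0.57) = 0.57
¬((y ∧ (y → x)) ∨ (((z ∧ y) ∨ ¬x) ∨ ¬y)): Gödel ¬ of 0.57 = 0 (operand ≠ 0)
((y ∨ ¬((y → ((x → y) → x)) → (z → y))) ∨ ¬((y ∧ (y → x)) ∨ (((z ∧ y) ∨ ¬x) ∨ ¬y))) = max(0.89, 0) = 0.89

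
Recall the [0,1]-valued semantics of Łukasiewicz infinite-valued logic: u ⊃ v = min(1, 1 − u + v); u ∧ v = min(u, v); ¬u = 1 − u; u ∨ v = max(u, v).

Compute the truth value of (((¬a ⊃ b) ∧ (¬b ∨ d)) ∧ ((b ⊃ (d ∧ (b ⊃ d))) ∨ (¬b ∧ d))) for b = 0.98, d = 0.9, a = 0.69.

¬a: Łukasiewicz ¬ gives 1 − 0.69 = 0.31
(¬a ⊃ b): min(1, 1 − 0.31 + 0.98) = 1
¬b: Łukasiewicz ¬ gives 1 − 0.98 = 0.02
(¬b ∨ d) = max(0.02, 0.9) = 0.9
((¬a ⊃ b) ∧ (¬b ∨ d)) = min(1, 0.9) = 0.9
(b ⊃ d): min(1, 1 − 0.98 + 0.9) = 0.92
(d ∧ (b ⊃ d)) = min(0.9, 0.92) = 0.9
(b ⊃ (d ∧ (b ⊃ d))): min(1, 1 − 0.98 + 0.9) = 0.92
¬b: Łukasiewicz ¬ gives 1 − 0.98 = 0.02
(¬b ∧ d) = min(0.02, 0.9) = 0.02
((b ⊃ (d ∧ (b ⊃ d))) ∨ (¬b ∧ d)) = max(0.92, 0.02) = 0.92
(((¬a ⊃ b) ∧ (¬b ∨ d)) ∧ ((b ⊃ (d ∧ (b ⊃ d))) ∨ (¬b ∧ d))) = min(0.9, 0.92) = 0.9

0.90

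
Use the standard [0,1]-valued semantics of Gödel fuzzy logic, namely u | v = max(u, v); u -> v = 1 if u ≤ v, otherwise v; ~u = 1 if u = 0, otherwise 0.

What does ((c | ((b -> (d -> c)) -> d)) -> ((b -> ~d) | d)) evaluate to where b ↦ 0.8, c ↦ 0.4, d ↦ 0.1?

(d -> c): 0.1 ≤ 0.4, so result = 1
(b -> (d -> c)): 0.8 ≤ 1, so result = 1
((b -> (d -> c)) -> d): 1 > 0.1, so result = 0.1
(c | ((b -> (d -> c)) -> d)) = max(0.4, 0.1) = 0.4
~d: Gödel ¬ of 0.1 = 0 (operand ≠ 0)
(b -> ~d): 0.8 > 0, so result = 0
((b -> ~d) | d) = max(0, 0.1) = 0.1
((c | ((b -> (d -> c)) -> d)) -> ((b -> ~d) | d)): 0.4 > 0.1, so result = 0.1

0.10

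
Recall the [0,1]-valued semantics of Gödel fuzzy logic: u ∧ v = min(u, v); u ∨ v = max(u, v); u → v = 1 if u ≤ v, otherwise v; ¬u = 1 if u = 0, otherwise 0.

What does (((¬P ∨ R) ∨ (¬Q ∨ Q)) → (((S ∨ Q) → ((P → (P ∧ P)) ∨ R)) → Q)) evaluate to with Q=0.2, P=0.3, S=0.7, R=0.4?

0.20

¬P: Gödel ¬ of 0.3 = 0 (operand ≠ 0)
(¬P ∨ R) = max(0, 0.4) = 0.4
¬Q: Gödel ¬ of 0.2 = 0 (operand ≠ 0)
(¬Q ∨ Q) = max(0, 0.2) = 0.2
((¬P ∨ R) ∨ (¬Q ∨ Q)) = max(0.4, 0.2) = 0.4
(S ∨ Q) = max(0.7, 0.2) = 0.7
(P ∧ P) = min(0.3, 0.3) = 0.3
(P → (P ∧ P)): 0.3 ≤ 0.3, so result = 1
((P → (P ∧ P)) ∨ R) = max(1, 0.4) = 1
((S ∨ Q) → ((P → (P ∧ P)) ∨ R)): 0.7 ≤ 1, so result = 1
(((S ∨ Q) → ((P → (P ∧ P)) ∨ R)) → Q): 1 > 0.2, so result = 0.2
(((¬P ∨ R) ∨ (¬Q ∨ Q)) → (((S ∨ Q) → ((P → (P ∧ P)) ∨ R)) → Q)): 0.4 > 0.2, so result = 0.2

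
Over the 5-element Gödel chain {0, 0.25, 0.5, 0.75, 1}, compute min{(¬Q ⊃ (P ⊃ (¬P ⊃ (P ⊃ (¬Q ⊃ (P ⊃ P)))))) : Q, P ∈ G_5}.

Every assignment gives 1. For instance at Q = 0, P = 0:
  ¬Q: Gödel ¬ of 0 = 1 (operand is 0)
  ¬P: Gödel ¬ of 0 = 1 (operand is 0)
  ¬Q: Gödel ¬ of 0 = 1 (operand is 0)
  (P ⊃ P): 0 ≤ 0, so result = 1
  (¬Q ⊃ (P ⊃ P)): 1 ≤ 1, so result = 1
  (P ⊃ (¬Q ⊃ (P ⊃ P))): 0 ≤ 1, so result = 1
  (¬P ⊃ (P ⊃ (¬Q ⊃ (P ⊃ P)))): 1 ≤ 1, so result = 1
  (P ⊃ (¬P ⊃ (P ⊃ (¬Q ⊃ (P ⊃ P))))): 0 ≤ 1, so result = 1
  (¬Q ⊃ (P ⊃ (¬P ⊃ (P ⊃ (¬Q ⊃ (P ⊃ P)))))): 1 ≤ 1, so result = 1
All 25 assignments give value 1 — the formula is a G_5-tautology.

1.00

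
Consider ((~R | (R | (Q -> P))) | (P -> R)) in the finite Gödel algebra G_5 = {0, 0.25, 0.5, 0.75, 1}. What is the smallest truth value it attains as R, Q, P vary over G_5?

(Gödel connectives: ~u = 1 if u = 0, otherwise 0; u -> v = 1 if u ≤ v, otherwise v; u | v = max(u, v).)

The minimum is attained at R = 0.25, Q = 0.75, P = 0.5:
  ~R: Gödel ¬ of 0.25 = 0 (operand ≠ 0)
  (Q -> P): 0.75 > 0.5, so result = 0.5
  (R | (Q -> P)) = max(0.25, 0.5) = 0.5
  (~R | (R | (Q -> P))) = max(0, 0.5) = 0.5
  (P -> R): 0.5 > 0.25, so result = 0.25
  ((~R | (R | (Q -> P))) | (P -> R)) = max(0.5, 0.25) = 0.5
Checking all 125 assignments confirms none give a value below 0.50.

0.50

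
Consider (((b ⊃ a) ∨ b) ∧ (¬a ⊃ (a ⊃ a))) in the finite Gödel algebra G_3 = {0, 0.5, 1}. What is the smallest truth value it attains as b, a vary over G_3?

0.50

The minimum is attained at b = 0.5, a = 0:
  (b ⊃ a): 0.5 > 0, so result = 0
  ((b ⊃ a) ∨ b) = max(0, 0.5) = 0.5
  ¬a: Gödel ¬ of 0 = 1 (operand is 0)
  (a ⊃ a): 0 ≤ 0, so result = 1
  (¬a ⊃ (a ⊃ a)): 1 ≤ 1, so result = 1
  (((b ⊃ a) ∨ b) ∧ (¬a ⊃ (a ⊃ a))) = min(0.5, 1) = 0.5
Checking all 9 assignments confirms none give a value below 0.50.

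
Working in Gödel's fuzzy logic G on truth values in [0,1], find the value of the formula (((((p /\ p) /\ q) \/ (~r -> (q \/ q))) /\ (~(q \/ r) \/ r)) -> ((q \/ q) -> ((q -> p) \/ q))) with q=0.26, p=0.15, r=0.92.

1.00

(p /\ p) = min(0.15, 0.15) = 0.15
((p /\ p) /\ q) = min(0.15, 0.26) = 0.15
~r: Gödel ¬ of 0.92 = 0 (operand ≠ 0)
(q \/ q) = max(0.26, 0.26) = 0.26
(~r -> (q \/ q)): 0 ≤ 0.26, so result = 1
(((p /\ p) /\ q) \/ (~r -> (q \/ q))) = max(0.15, 1) = 1
(q \/ r) = max(0.26, 0.92) = 0.92
~(q \/ r): Gödel ¬ of 0.92 = 0 (operand ≠ 0)
(~(q \/ r) \/ r) = max(0, 0.92) = 0.92
((((p /\ p) /\ q) \/ (~r -> (q \/ q))) /\ (~(q \/ r) \/ r)) = min(1, 0.92) = 0.92
(q \/ q) = max(0.26, 0.26) = 0.26
(q -> p): 0.26 > 0.15, so result = 0.15
((q -> p) \/ q) = max(0.15, 0.26) = 0.26
((q \/ q) -> ((q -> p) \/ q)): 0.26 ≤ 0.26, so result = 1
(((((p /\ p) /\ q) \/ (~r -> (q \/ q))) /\ (~(q \/ r) \/ r)) -> ((q \/ q) -> ((q -> p) \/ q))): 0.92 ≤ 1, so result = 1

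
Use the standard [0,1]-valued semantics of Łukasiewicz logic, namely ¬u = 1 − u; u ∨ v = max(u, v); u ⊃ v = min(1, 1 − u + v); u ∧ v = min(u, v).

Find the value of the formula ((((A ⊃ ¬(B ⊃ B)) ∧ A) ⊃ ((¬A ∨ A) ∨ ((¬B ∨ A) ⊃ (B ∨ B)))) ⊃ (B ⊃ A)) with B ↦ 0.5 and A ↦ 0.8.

(B ⊃ B): min(1, 1 − 0.5 + 0.5) = 1
¬(B ⊃ B): Łukasiewicz ¬ gives 1 − 1 = 0
(A ⊃ ¬(B ⊃ B)): min(1, 1 − 0.8 + 0) = 0.2
((A ⊃ ¬(B ⊃ B)) ∧ A) = min(0.2, 0.8) = 0.2
¬A: Łukasiewicz ¬ gives 1 − 0.8 = 0.2
(¬A ∨ A) = max(0.2, 0.8) = 0.8
¬B: Łukasiewicz ¬ gives 1 − 0.5 = 0.5
(¬B ∨ A) = max(0.5, 0.8) = 0.8
(B ∨ B) = max(0.5, 0.5) = 0.5
((¬B ∨ A) ⊃ (B ∨ B)): min(1, 1 − 0.8 + 0.5) = 0.7
((¬A ∨ A) ∨ ((¬B ∨ A) ⊃ (B ∨ B))) = max(0.8, 0.7) = 0.8
(((A ⊃ ¬(B ⊃ B)) ∧ A) ⊃ ((¬A ∨ A) ∨ ((¬B ∨ A) ⊃ (B ∨ B)))): min(1, 1 − 0.2 + 0.8) = 1
(B ⊃ A): min(1, 1 − 0.5 + 0.8) = 1
((((A ⊃ ¬(B ⊃ B)) ∧ A) ⊃ ((¬A ∨ A) ∨ ((¬B ∨ A) ⊃ (B ∨ B)))) ⊃ (B ⊃ A)): min(1, 1 − 1 + 1) = 1

1.00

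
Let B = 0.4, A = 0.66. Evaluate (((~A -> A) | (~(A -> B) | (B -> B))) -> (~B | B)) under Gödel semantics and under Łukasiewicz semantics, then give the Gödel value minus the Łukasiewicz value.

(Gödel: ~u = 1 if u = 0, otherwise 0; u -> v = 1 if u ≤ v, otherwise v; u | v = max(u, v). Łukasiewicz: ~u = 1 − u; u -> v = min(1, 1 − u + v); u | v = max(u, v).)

-0.20

Gödel evaluation:
  ~A: Gödel ¬ of 0.66 = 0 (operand ≠ 0)
  (~A -> A): 0 ≤ 0.66, so result = 1
  (A -> B): 0.66 > 0.4, so result = 0.4
  ~(A -> B): Gödel ¬ of 0.4 = 0 (operand ≠ 0)
  (B -> B): 0.4 ≤ 0.4, so result = 1
  (~(A -> B) | (B -> B)) = max(0, 1) = 1
  ((~A -> A) | (~(A -> B) | (B -> B))) = max(1, 1) = 1
  ~B: Gödel ¬ of 0.4 = 0 (operand ≠ 0)
  (~B | B) = max(0, 0.4) = 0.4
  (((~A -> A) | (~(A -> B) | (B -> B))) -> (~B | B)): 1 > 0.4, so result = 0.4
  Gödel value = 0.4
Łukasiewicz evaluation:
  ~A: Łukasiewicz ¬ gives 1 − 0.66 = 0.34
  (~A -> A): min(1, 1 − 0.34 + 0.66) = 1
  (A -> B): min(1, 1 − 0.66 + 0.4) = 0.74
  ~(A -> B): Łukasiewicz ¬ gives 1 − 0.74 = 0.26
  (B -> B): min(1, 1 − 0.4 + 0.4) = 1
  (~(A -> B) | (B -> B)) = max(0.26, 1) = 1
  ((~A -> A) | (~(A -> B) | (B -> B))) = max(1, 1) = 1
  ~B: Łukasiewicz ¬ gives 1 − 0.4 = 0.6
  (~B | B) = max(0.6, 0.4) = 0.6
  (((~A -> A) | (~(A -> B) | (B -> B))) -> (~B | B)): min(1, 1 − 1 + 0.6) = 0.6
  Łukasiewicz value = 0.6
Difference: 0.4 − 0.6 = -0.20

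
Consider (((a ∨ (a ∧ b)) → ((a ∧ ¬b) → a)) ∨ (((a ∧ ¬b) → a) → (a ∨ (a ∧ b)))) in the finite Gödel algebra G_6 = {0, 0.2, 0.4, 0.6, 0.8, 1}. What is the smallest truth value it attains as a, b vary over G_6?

1.00

Every assignment gives 1. For instance at a = 0, b = 0:
  (a ∧ b) = min(0, 0) = 0
  (a ∨ (a ∧ b)) = max(0, 0) = 0
  ¬b: Gödel ¬ of 0 = 1 (operand is 0)
  (a ∧ ¬b) = min(0, 1) = 0
  ((a ∧ ¬b) → a): 0 ≤ 0, so result = 1
  ((a ∨ (a ∧ b)) → ((a ∧ ¬b) → a)): 0 ≤ 1, so result = 1
  ¬b: Gödel ¬ of 0 = 1 (operand is 0)
  (a ∧ ¬b) = min(0, 1) = 0
  ((a ∧ ¬b) → a): 0 ≤ 0, so result = 1
  (a ∧ b) = min(0, 0) = 0
  (a ∨ (a ∧ b)) = max(0, 0) = 0
  (((a ∧ ¬b) → a) → (a ∨ (a ∧ b))): 1 > 0, so result = 0
  (((a ∨ (a ∧ b)) → ((a ∧ ¬b) → a)) ∨ (((a ∧ ¬b) → a) → (a ∨ (a ∧ b)))) = max(1, 0) = 1
All 36 assignments give value 1 — the formula is a G_6-tautology.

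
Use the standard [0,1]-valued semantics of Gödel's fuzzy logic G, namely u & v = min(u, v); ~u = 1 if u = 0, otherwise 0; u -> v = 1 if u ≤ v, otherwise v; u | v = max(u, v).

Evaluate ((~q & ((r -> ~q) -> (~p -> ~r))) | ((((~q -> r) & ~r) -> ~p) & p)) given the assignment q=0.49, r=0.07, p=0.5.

0.50

~q: Gödel ¬ of 0.49 = 0 (operand ≠ 0)
~q: Gödel ¬ of 0.49 = 0 (operand ≠ 0)
(r -> ~q): 0.07 > 0, so result = 0
~p: Gödel ¬ of 0.5 = 0 (operand ≠ 0)
~r: Gödel ¬ of 0.07 = 0 (operand ≠ 0)
(~p -> ~r): 0 ≤ 0, so result = 1
((r -> ~q) -> (~p -> ~r)): 0 ≤ 1, so result = 1
(~q & ((r -> ~q) -> (~p -> ~r))) = min(0, 1) = 0
~q: Gödel ¬ of 0.49 = 0 (operand ≠ 0)
(~q -> r): 0 ≤ 0.07, so result = 1
~r: Gödel ¬ of 0.07 = 0 (operand ≠ 0)
((~q -> r) & ~r) = min(1, 0) = 0
~p: Gödel ¬ of 0.5 = 0 (operand ≠ 0)
(((~q -> r) & ~r) -> ~p): 0 ≤ 0, so result = 1
((((~q -> r) & ~r) -> ~p) & p) = min(1, 0.5) = 0.5
((~q & ((r -> ~q) -> (~p -> ~r))) | ((((~q -> r) & ~r) -> ~p) & p)) = max(0, 0.5) = 0.5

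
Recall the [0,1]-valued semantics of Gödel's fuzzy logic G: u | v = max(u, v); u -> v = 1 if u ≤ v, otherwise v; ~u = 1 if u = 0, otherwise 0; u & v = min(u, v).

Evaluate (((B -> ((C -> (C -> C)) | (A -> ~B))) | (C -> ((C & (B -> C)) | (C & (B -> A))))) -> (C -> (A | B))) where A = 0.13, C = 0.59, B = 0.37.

0.37

(C -> C): 0.59 ≤ 0.59, so result = 1
(C -> (C -> C)): 0.59 ≤ 1, so result = 1
~B: Gödel ¬ of 0.37 = 0 (operand ≠ 0)
(A -> ~B): 0.13 > 0, so result = 0
((C -> (C -> C)) | (A -> ~B)) = max(1, 0) = 1
(B -> ((C -> (C -> C)) | (A -> ~B))): 0.37 ≤ 1, so result = 1
(B -> C): 0.37 ≤ 0.59, so result = 1
(C & (B -> C)) = min(0.59, 1) = 0.59
(B -> A): 0.37 > 0.13, so result = 0.13
(C & (B -> A)) = min(0.59, 0.13) = 0.13
((C & (B -> C)) | (C & (B -> A))) = max(0.59, 0.13) = 0.59
(C -> ((C & (B -> C)) | (C & (B -> A)))): 0.59 ≤ 0.59, so result = 1
((B -> ((C -> (C -> C)) | (A -> ~B))) | (C -> ((C & (B -> C)) | (C & (B -> A))))) = max(1, 1) = 1
(A | B) = max(0.13, 0.37) = 0.37
(C -> (A | B)): 0.59 > 0.37, so result = 0.37
(((B -> ((C -> (C -> C)) | (A -> ~B))) | (C -> ((C & (B -> C)) | (C & (B -> A))))) -> (C -> (A | B))): 1 > 0.37, so result = 0.37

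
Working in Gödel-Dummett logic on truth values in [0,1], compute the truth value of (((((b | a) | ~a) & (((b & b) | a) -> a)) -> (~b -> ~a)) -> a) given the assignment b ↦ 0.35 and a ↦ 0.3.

0.30

(b | a) = max(0.35, 0.3) = 0.35
~a: Gödel ¬ of 0.3 = 0 (operand ≠ 0)
((b | a) | ~a) = max(0.35, 0) = 0.35
(b & b) = min(0.35, 0.35) = 0.35
((b & b) | a) = max(0.35, 0.3) = 0.35
(((b & b) | a) -> a): 0.35 > 0.3, so result = 0.3
(((b | a) | ~a) & (((b & b) | a) -> a)) = min(0.35, 0.3) = 0.3
~b: Gödel ¬ of 0.35 = 0 (operand ≠ 0)
~a: Gödel ¬ of 0.3 = 0 (operand ≠ 0)
(~b -> ~a): 0 ≤ 0, so result = 1
((((b | a) | ~a) & (((b & b) | a) -> a)) -> (~b -> ~a)): 0.3 ≤ 1, so result = 1
(((((b | a) | ~a) & (((b & b) | a) -> a)) -> (~b -> ~a)) -> a): 1 > 0.3, so result = 0.3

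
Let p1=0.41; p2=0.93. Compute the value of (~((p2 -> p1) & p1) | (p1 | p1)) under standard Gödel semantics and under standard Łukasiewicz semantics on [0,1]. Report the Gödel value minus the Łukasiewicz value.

Gödel evaluation:
  (p2 -> p1): 0.93 > 0.41, so result = 0.41
  ((p2 -> p1) & p1) = min(0.41, 0.41) = 0.41
  ~((p2 -> p1) & p1): Gödel ¬ of 0.41 = 0 (operand ≠ 0)
  (p1 | p1) = max(0.41, 0.41) = 0.41
  (~((p2 -> p1) & p1) | (p1 | p1)) = max(0, 0.41) = 0.41
  Gödel value = 0.41
Łukasiewicz evaluation:
  (p2 -> p1): min(1, 1 − 0.93 + 0.41) = 0.48
  ((p2 -> p1) & p1) = min(0.48, 0.41) = 0.41
  ~((p2 -> p1) & p1): Łukasiewicz ¬ gives 1 − 0.41 = 0.59
  (p1 | p1) = max(0.41, 0.41) = 0.41
  (~((p2 -> p1) & p1) | (p1 | p1)) = max(0.59, 0.41) = 0.59
  Łukasiewicz value = 0.59
Difference: 0.41 − 0.59 = -0.18

-0.18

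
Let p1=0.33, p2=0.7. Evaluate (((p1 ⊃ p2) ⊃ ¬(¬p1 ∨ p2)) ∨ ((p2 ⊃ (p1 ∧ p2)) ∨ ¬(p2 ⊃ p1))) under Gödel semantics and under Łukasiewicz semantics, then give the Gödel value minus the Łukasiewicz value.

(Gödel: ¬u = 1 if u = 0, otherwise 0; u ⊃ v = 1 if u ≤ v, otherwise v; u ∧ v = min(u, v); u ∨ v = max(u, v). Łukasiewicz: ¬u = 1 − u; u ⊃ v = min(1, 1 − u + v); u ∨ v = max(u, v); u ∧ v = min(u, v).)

-0.30

Gödel evaluation:
  (p1 ⊃ p2): 0.33 ≤ 0.7, so result = 1
  ¬p1: Gödel ¬ of 0.33 = 0 (operand ≠ 0)
  (¬p1 ∨ p2) = max(0, 0.7) = 0.7
  ¬(¬p1 ∨ p2): Gödel ¬ of 0.7 = 0 (operand ≠ 0)
  ((p1 ⊃ p2) ⊃ ¬(¬p1 ∨ p2)): 1 > 0, so result = 0
  (p1 ∧ p2) = min(0.33, 0.7) = 0.33
  (p2 ⊃ (p1 ∧ p2)): 0.7 > 0.33, so result = 0.33
  (p2 ⊃ p1): 0.7 > 0.33, so result = 0.33
  ¬(p2 ⊃ p1): Gödel ¬ of 0.33 = 0 (operand ≠ 0)
  ((p2 ⊃ (p1 ∧ p2)) ∨ ¬(p2 ⊃ p1)) = max(0.33, 0) = 0.33
  (((p1 ⊃ p2) ⊃ ¬(¬p1 ∨ p2)) ∨ ((p2 ⊃ (p1 ∧ p2)) ∨ ¬(p2 ⊃ p1))) = max(0, 0.33) = 0.33
  Gödel value = 0.33
Łukasiewicz evaluation:
  (p1 ⊃ p2): min(1, 1 − 0.33 + 0.7) = 1
  ¬p1: Łukasiewicz ¬ gives 1 − 0.33 = 0.67
  (¬p1 ∨ p2) = max(0.67, 0.7) = 0.7
  ¬(¬p1 ∨ p2): Łukasiewicz ¬ gives 1 − 0.7 = 0.3
  ((p1 ⊃ p2) ⊃ ¬(¬p1 ∨ p2)): min(1, 1 − 1 + 0.3) = 0.3
  (p1 ∧ p2) = min(0.33, 0.7) = 0.33
  (p2 ⊃ (p1 ∧ p2)): min(1, 1 − 0.7 + 0.33) = 0.63
  (p2 ⊃ p1): min(1, 1 − 0.7 + 0.33) = 0.63
  ¬(p2 ⊃ p1): Łukasiewicz ¬ gives 1 − 0.63 = 0.37
  ((p2 ⊃ (p1 ∧ p2)) ∨ ¬(p2 ⊃ p1)) = max(0.63, 0.37) = 0.63
  (((p1 ⊃ p2) ⊃ ¬(¬p1 ∨ p2)) ∨ ((p2 ⊃ (p1 ∧ p2)) ∨ ¬(p2 ⊃ p1))) = max(0.3, 0.63) = 0.63
  Łukasiewicz value = 0.63
Difference: 0.33 − 0.63 = -0.30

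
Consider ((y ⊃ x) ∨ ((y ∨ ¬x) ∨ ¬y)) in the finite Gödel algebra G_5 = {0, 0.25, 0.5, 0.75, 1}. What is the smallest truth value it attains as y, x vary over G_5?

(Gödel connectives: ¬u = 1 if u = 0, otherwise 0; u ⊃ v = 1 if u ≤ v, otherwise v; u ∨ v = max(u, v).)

The minimum is attained at y = 0.5, x = 0.25:
  (y ⊃ x): 0.5 > 0.25, so result = 0.25
  ¬x: Gödel ¬ of 0.25 = 0 (operand ≠ 0)
  (y ∨ ¬x) = max(0.5, 0) = 0.5
  ¬y: Gödel ¬ of 0.5 = 0 (operand ≠ 0)
  ((y ∨ ¬x) ∨ ¬y) = max(0.5, 0) = 0.5
  ((y ⊃ x) ∨ ((y ∨ ¬x) ∨ ¬y)) = max(0.25, 0.5) = 0.5
Checking all 25 assignments confirms none give a value below 0.50.

0.50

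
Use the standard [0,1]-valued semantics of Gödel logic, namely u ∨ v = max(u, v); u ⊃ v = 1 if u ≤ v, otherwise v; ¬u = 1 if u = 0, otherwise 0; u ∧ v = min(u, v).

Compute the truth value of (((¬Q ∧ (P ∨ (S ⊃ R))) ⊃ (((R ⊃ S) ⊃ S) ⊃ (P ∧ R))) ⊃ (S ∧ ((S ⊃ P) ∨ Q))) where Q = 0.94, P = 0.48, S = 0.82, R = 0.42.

0.82

¬Q: Gödel ¬ of 0.94 = 0 (operand ≠ 0)
(S ⊃ R): 0.82 > 0.42, so result = 0.42
(P ∨ (S ⊃ R)) = max(0.48, 0.42) = 0.48
(¬Q ∧ (P ∨ (S ⊃ R))) = min(0, 0.48) = 0
(R ⊃ S): 0.42 ≤ 0.82, so result = 1
((R ⊃ S) ⊃ S): 1 > 0.82, so result = 0.82
(P ∧ R) = min(0.48, 0.42) = 0.42
(((R ⊃ S) ⊃ S) ⊃ (P ∧ R)): 0.82 > 0.42, so result = 0.42
((¬Q ∧ (P ∨ (S ⊃ R))) ⊃ (((R ⊃ S) ⊃ S) ⊃ (P ∧ R))): 0 ≤ 0.42, so result = 1
(S ⊃ P): 0.82 > 0.48, so result = 0.48
((S ⊃ P) ∨ Q) = max(0.48, 0.94) = 0.94
(S ∧ ((S ⊃ P) ∨ Q)) = min(0.82, 0.94) = 0.82
(((¬Q ∧ (P ∨ (S ⊃ R))) ⊃ (((R ⊃ S) ⊃ S) ⊃ (P ∧ R))) ⊃ (S ∧ ((S ⊃ P) ∨ Q))): 1 > 0.82, so result = 0.82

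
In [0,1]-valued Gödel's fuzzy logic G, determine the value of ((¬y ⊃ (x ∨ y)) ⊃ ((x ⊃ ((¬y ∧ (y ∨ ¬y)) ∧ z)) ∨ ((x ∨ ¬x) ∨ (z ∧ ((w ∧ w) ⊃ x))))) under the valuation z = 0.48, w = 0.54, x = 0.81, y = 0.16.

¬y: Gödel ¬ of 0.16 = 0 (operand ≠ 0)
(x ∨ y) = max(0.81, 0.16) = 0.81
(¬y ⊃ (x ∨ y)): 0 ≤ 0.81, so result = 1
¬y: Gödel ¬ of 0.16 = 0 (operand ≠ 0)
¬y: Gödel ¬ of 0.16 = 0 (operand ≠ 0)
(y ∨ ¬y) = max(0.16, 0) = 0.16
(¬y ∧ (y ∨ ¬y)) = min(0, 0.16) = 0
((¬y ∧ (y ∨ ¬y)) ∧ z) = min(0, 0.48) = 0
(x ⊃ ((¬y ∧ (y ∨ ¬y)) ∧ z)): 0.81 > 0, so result = 0
¬x: Gödel ¬ of 0.81 = 0 (operand ≠ 0)
(x ∨ ¬x) = max(0.81, 0) = 0.81
(w ∧ w) = min(0.54, 0.54) = 0.54
((w ∧ w) ⊃ x): 0.54 ≤ 0.81, so result = 1
(z ∧ ((w ∧ w) ⊃ x)) = min(0.48, 1) = 0.48
((x ∨ ¬x) ∨ (z ∧ ((w ∧ w) ⊃ x))) = max(0.81, 0.48) = 0.81
((x ⊃ ((¬y ∧ (y ∨ ¬y)) ∧ z)) ∨ ((x ∨ ¬x) ∨ (z ∧ ((w ∧ w) ⊃ x)))) = max(0, 0.81) = 0.81
((¬y ⊃ (x ∨ y)) ⊃ ((x ⊃ ((¬y ∧ (y ∨ ¬y)) ∧ z)) ∨ ((x ∨ ¬x) ∨ (z ∧ ((w ∧ w) ⊃ x))))): 1 > 0.81, so result = 0.81

0.81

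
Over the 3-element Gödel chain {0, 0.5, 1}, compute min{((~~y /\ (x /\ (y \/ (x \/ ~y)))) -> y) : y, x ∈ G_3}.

The minimum is attained at y = 0.5, x = 1:
  ~y: Gödel ¬ of 0.5 = 0 (operand ≠ 0)
  ~~y: Gödel ¬ of 0 = 1 (operand is 0)
  ~y: Gödel ¬ of 0.5 = 0 (operand ≠ 0)
  (x \/ ~y) = max(1, 0) = 1
  (y \/ (x \/ ~y)) = max(0.5, 1) = 1
  (x /\ (y \/ (x \/ ~y))) = min(1, 1) = 1
  (~~y /\ (x /\ (y \/ (x \/ ~y)))) = min(1, 1) = 1
  ((~~y /\ (x /\ (y \/ (x \/ ~y)))) -> y): 1 > 0.5, so result = 0.5
Checking all 9 assignments confirms none give a value below 0.50.

0.50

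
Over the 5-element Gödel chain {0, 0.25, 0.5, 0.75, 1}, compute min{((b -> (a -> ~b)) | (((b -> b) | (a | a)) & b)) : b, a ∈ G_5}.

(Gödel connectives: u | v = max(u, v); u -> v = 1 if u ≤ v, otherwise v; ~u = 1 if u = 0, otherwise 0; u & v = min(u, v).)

The minimum is attained at b = 0.25, a = 0.25:
  ~b: Gödel ¬ of 0.25 = 0 (operand ≠ 0)
  (a -> ~b): 0.25 > 0, so result = 0
  (b -> (a -> ~b)): 0.25 > 0, so result = 0
  (b -> b): 0.25 ≤ 0.25, so result = 1
  (a | a) = max(0.25, 0.25) = 0.25
  ((b -> b) | (a | a)) = max(1, 0.25) = 1
  (((b -> b) | (a | a)) & b) = min(1, 0.25) = 0.25
  ((b -> (a -> ~b)) | (((b -> b) | (a | a)) & b)) = max(0, 0.25) = 0.25
Checking all 25 assignments confirms none give a value below 0.25.

0.25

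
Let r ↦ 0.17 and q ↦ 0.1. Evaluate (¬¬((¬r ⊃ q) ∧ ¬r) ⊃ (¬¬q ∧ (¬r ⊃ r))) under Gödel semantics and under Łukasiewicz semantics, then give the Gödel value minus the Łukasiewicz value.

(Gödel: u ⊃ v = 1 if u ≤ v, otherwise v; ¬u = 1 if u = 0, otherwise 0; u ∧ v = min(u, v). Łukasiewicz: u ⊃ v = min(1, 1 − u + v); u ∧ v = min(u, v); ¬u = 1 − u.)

0.17

Gödel evaluation:
  ¬r: Gödel ¬ of 0.17 = 0 (operand ≠ 0)
  (¬r ⊃ q): 0 ≤ 0.1, so result = 1
  ¬r: Gödel ¬ of 0.17 = 0 (operand ≠ 0)
  ((¬r ⊃ q) ∧ ¬r) = min(1, 0) = 0
  ¬((¬r ⊃ q) ∧ ¬r): Gödel ¬ of 0 = 1 (operand is 0)
  ¬¬((¬r ⊃ q) ∧ ¬r): Gödel ¬ of 1 = 0 (operand ≠ 0)
  ¬q: Gödel ¬ of 0.1 = 0 (operand ≠ 0)
  ¬¬q: Gödel ¬ of 0 = 1 (operand is 0)
  ¬r: Gödel ¬ of 0.17 = 0 (operand ≠ 0)
  (¬r ⊃ r): 0 ≤ 0.17, so result = 1
  (¬¬q ∧ (¬r ⊃ r)) = min(1, 1) = 1
  (¬¬((¬r ⊃ q) ∧ ¬r) ⊃ (¬¬q ∧ (¬r ⊃ r))): 0 ≤ 1, so result = 1
  Gödel value = 1
Łukasiewicz evaluation:
  ¬r: Łukasiewicz ¬ gives 1 − 0.17 = 0.83
  (¬r ⊃ q): min(1, 1 − 0.83 + 0.1) = 0.27
  ¬r: Łukasiewicz ¬ gives 1 − 0.17 = 0.83
  ((¬r ⊃ q) ∧ ¬r) = min(0.27, 0.83) = 0.27
  ¬((¬r ⊃ q) ∧ ¬r): Łukasiewicz ¬ gives 1 − 0.27 = 0.73
  ¬¬((¬r ⊃ q) ∧ ¬r): Łukasiewicz ¬ gives 1 − 0.73 = 0.27
  ¬q: Łukasiewicz ¬ gives 1 − 0.1 = 0.9
  ¬¬q: Łukasiewicz ¬ gives 1 − 0.9 = 0.1
  ¬r: Łukasiewicz ¬ gives 1 − 0.17 = 0.83
  (¬r ⊃ r): min(1, 1 − 0.83 + 0.17) = 0.34
  (¬¬q ∧ (¬r ⊃ r)) = min(0.1, 0.34) = 0.1
  (¬¬((¬r ⊃ q) ∧ ¬r) ⊃ (¬¬q ∧ (¬r ⊃ r))): min(1, 1 − 0.27 + 0.1) = 0.83
  Łukasiewicz value = 0.83
Difference: 1 − 0.83 = 0.17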